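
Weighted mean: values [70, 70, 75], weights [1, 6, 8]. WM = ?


Numerator = 70*1 + 70*6 + 75*8 = 1090
Denominator = 1 + 6 + 8 = 15
WM = 1090/15 = 72.6667

WM = 72.6667


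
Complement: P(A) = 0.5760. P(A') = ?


P(not A) = 1 - 0.5760 = 0.4240

P(not A) = 0.4240


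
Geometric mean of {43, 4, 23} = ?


Product = 43 × 4 × 23 = 3956
GM = 3956^(1/3) = 15.8156

GM = 15.8156


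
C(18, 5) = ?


C(18,5) = 18!/(5! × 13!)
= 6402373705728000/(120 × 6227020800)
= 8568

C(18,5) = 8568


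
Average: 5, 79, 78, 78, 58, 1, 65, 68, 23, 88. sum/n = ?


Sum = 5 + 79 + 78 + 78 + 58 + 1 + 65 + 68 + 23 + 88 = 543
n = 10
Mean = 543/10 = 54.3000

Mean = 54.3000


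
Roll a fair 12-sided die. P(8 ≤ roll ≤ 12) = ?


Favorable outcomes (8 ≤ roll ≤ 12): 5
Total outcomes = 12
P = 5/12 = 0.4167

P = 0.4167


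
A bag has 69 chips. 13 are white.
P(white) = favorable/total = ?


P = 13/69 = 0.1884

P = 0.1884


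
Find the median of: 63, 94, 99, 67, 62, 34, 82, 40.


Sorted: 34, 40, 62, 63, 67, 82, 94, 99
n = 8 (even)
Middle values: 63 and 67
Median = (63+67)/2 = 65.0000

Median = 65.0000


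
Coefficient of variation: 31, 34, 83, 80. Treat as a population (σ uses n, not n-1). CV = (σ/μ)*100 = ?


Mean = 57.0000
SD = 24.5459
CV = (24.5459/57.0000)*100 = 43.0629%

CV = 43.0629%


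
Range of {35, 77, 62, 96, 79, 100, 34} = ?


Max = 100, Min = 34
Range = 100 - 34 = 66

Range = 66


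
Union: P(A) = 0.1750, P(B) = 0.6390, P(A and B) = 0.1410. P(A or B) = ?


P(A∪B) = 0.1750 + 0.6390 - 0.1410
= 0.8140 - 0.1410
= 0.6730

P(A∪B) = 0.6730


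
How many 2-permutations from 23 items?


P(23,2) = 23!/21!
= 25852016738884976640000/51090942171709440000
= 506

P(23,2) = 506


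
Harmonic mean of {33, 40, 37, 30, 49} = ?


Sum of reciprocals = 1/33 + 1/40 + 1/37 + 1/30 + 1/49 = 0.136072
HM = 5/0.136072 = 36.7454

HM = 36.7454


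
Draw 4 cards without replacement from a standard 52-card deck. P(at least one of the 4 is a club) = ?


P(at least one) = 1 - P(none)
P(none) = (39/52) × (38/51) × (37/50) × (36/49) = 0.303818
P(at least one) = 1 - 0.303818 = 0.6962

P = 0.6962


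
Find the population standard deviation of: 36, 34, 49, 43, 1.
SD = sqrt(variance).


Mean = 32.6000
Variance = 277.8400
SD = sqrt(277.8400) = 16.6685

SD = 16.6685


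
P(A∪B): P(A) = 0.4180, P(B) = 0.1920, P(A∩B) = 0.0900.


P(A∪B) = 0.4180 + 0.1920 - 0.0900
= 0.6100 - 0.0900
= 0.5200

P(A∪B) = 0.5200


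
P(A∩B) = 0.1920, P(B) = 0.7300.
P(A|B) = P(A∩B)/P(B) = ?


P(A|B) = 0.1920/0.7300 = 0.2630

P(A|B) = 0.2630


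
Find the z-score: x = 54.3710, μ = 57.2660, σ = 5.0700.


z = (54.3710 - 57.2660)/5.0700
= -2.8950/5.0700
= -0.5710

z = -0.5710


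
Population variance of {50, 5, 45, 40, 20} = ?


Mean = 32.0000
Squared deviations: 324.0000, 729.0000, 169.0000, 64.0000, 144.0000
Sum = 1430.0000
Variance = 1430.0000/5 = 286.0000

Variance = 286.0000


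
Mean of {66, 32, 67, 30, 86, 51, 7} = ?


Sum = 66 + 32 + 67 + 30 + 86 + 51 + 7 = 339
n = 7
Mean = 339/7 = 48.4286

Mean = 48.4286


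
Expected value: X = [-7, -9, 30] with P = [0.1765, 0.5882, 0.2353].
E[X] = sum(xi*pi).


E[X] = -7*0.1765 - 9*0.5882 + 30*0.2353
= -1.2355 - 5.2938 + 7.0590
= 0.5297

E[X] = 0.5297


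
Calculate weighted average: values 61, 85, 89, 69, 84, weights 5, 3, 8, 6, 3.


Numerator = 61*5 + 85*3 + 89*8 + 69*6 + 84*3 = 1938
Denominator = 5 + 3 + 8 + 6 + 3 = 25
WM = 1938/25 = 77.5200

WM = 77.5200


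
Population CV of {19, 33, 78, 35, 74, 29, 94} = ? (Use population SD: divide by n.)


Mean = 51.7143
SD = 27.2329
CV = (27.2329/51.7143)*100 = 52.6604%

CV = 52.6604%


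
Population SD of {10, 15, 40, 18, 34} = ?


Mean = 23.4000
Variance = 133.4400
SD = sqrt(133.4400) = 11.5516

SD = 11.5516


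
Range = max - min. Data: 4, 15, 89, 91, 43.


Max = 91, Min = 4
Range = 91 - 4 = 87

Range = 87


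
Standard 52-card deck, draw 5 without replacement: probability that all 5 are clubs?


P(all clubs) = (13/52) × (12/51) × (11/50) × (10/49) × (9/48)
= 0.0005

P = 0.0005


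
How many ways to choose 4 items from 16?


C(16,4) = 16!/(4! × 12!)
= 20922789888000/(24 × 479001600)
= 1820

C(16,4) = 1820


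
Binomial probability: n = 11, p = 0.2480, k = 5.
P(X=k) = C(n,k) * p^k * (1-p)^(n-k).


C(11,5) = 462
p^5 = 0.000938
(1-p)^6 = 0.180845
P = 462 * 0.000938 * 0.180845 = 0.0784

P(X=5) = 0.0784


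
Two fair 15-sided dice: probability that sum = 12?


Total outcomes = 15×15 = 225
Favorable (sum = 12): 11
P = 11/225 = 0.0489

P = 0.0489


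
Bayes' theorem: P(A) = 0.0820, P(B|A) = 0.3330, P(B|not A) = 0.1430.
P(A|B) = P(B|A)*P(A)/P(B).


P(B) = P(B|A)*P(A) + P(B|A')*P(A')
= 0.3330*0.0820 + 0.1430*0.9180
= 0.027306 + 0.131274 = 0.158580
P(A|B) = 0.027306/0.158580 = 0.1722

P(A|B) = 0.1722


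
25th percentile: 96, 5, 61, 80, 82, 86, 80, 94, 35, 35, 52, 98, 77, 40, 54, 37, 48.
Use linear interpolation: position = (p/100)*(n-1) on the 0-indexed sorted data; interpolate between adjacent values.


Sorted: 5, 35, 35, 37, 40, 48, 52, 54, 61, 77, 80, 80, 82, 86, 94, 96, 98
n = 17
Index = 25/100 * 16 = 4.0000
Lower = data[4] = 40, Upper = data[5] = 48
P25 = 40 + 0*(8) = 40.0000

P25 = 40.0000


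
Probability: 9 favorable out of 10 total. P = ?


P = 9/10 = 0.9000

P = 0.9000


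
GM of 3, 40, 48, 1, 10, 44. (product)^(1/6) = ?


Product = 3 × 40 × 48 × 1 × 10 × 44 = 2534400
GM = 2534400^(1/6) = 11.6765

GM = 11.6765


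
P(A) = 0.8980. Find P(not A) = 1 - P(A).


P(not A) = 1 - 0.8980 = 0.1020

P(not A) = 0.1020


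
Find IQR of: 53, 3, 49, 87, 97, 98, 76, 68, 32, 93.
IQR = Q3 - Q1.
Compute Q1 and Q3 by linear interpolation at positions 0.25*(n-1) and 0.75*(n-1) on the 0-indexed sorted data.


Sorted: 3, 32, 49, 53, 68, 76, 87, 93, 97, 98
Q1 (25th %ile) = 50.0000
Q3 (75th %ile) = 91.5000
IQR = 91.5000 - 50.0000 = 41.5000

IQR = 41.5000


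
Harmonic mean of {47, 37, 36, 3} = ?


Sum of reciprocals = 1/47 + 1/37 + 1/36 + 1/3 = 0.409415
HM = 4/0.409415 = 9.7700

HM = 9.7700


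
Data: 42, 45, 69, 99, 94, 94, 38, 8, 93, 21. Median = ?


Sorted: 8, 21, 38, 42, 45, 69, 93, 94, 94, 99
n = 10 (even)
Middle values: 45 and 69
Median = (45+69)/2 = 57.0000

Median = 57.0000


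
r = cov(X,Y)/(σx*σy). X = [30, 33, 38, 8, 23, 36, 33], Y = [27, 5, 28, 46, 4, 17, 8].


Mean X = 28.7143, Mean Y = 19.2857
SD X = 9.557559, SD Y = 14.239927
Cov = -71.632653
r = -71.632653/(9.557559*14.239927) = -0.5263

r = -0.5263


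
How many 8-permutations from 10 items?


P(10,8) = 10!/2!
= 3628800/2
= 1814400

P(10,8) = 1814400


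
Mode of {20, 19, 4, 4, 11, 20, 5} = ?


Frequencies: 4:2, 5:1, 11:1, 19:1, 20:2
Max frequency = 2
Mode = 4, 20

Mode = 4, 20


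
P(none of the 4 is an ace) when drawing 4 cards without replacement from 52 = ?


P(no aces) = (48/52) × (47/51) × (46/50) × (45/49)
= 0.7187

P = 0.7187


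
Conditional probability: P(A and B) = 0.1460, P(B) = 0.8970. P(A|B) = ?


P(A|B) = 0.1460/0.8970 = 0.1628

P(A|B) = 0.1628


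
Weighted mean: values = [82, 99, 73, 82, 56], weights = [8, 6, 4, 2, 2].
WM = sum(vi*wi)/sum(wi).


Numerator = 82*8 + 99*6 + 73*4 + 82*2 + 56*2 = 1818
Denominator = 8 + 6 + 4 + 2 + 2 = 22
WM = 1818/22 = 82.6364

WM = 82.6364


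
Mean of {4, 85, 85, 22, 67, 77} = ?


Sum = 4 + 85 + 85 + 22 + 67 + 77 = 340
n = 6
Mean = 340/6 = 56.6667

Mean = 56.6667


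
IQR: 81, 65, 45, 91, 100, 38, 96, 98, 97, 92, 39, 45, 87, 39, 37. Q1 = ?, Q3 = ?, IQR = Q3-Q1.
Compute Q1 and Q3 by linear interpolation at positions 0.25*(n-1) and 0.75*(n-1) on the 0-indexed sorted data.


Sorted: 37, 38, 39, 39, 45, 45, 65, 81, 87, 91, 92, 96, 97, 98, 100
Q1 (25th %ile) = 42.0000
Q3 (75th %ile) = 94.0000
IQR = 94.0000 - 42.0000 = 52.0000

IQR = 52.0000


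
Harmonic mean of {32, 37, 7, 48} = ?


Sum of reciprocals = 1/32 + 1/37 + 1/7 + 1/48 = 0.221968
HM = 4/0.221968 = 18.0207

HM = 18.0207


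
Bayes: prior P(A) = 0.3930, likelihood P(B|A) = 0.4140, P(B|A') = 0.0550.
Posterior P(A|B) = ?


P(B) = P(B|A)*P(A) + P(B|A')*P(A')
= 0.4140*0.3930 + 0.0550*0.6070
= 0.162702 + 0.033385 = 0.196087
P(A|B) = 0.162702/0.196087 = 0.8297

P(A|B) = 0.8297


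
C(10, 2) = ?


C(10,2) = 10!/(2! × 8!)
= 3628800/(2 × 40320)
= 45

C(10,2) = 45


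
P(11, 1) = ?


P(11,1) = 11!/10!
= 39916800/3628800
= 11

P(11,1) = 11


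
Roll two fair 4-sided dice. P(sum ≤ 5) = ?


Total outcomes = 4×4 = 16
Favorable (sum ≤ 5): 10
P = 10/16 = 0.6250

P = 0.6250


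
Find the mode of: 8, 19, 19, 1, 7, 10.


Frequencies: 1:1, 7:1, 8:1, 10:1, 19:2
Max frequency = 2
Mode = 19

Mode = 19


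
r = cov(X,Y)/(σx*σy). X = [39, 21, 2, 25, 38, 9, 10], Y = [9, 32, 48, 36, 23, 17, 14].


Mean X = 20.5714, Mean Y = 25.5714
SD X = 13.382901, SD Y = 12.771141
Cov = -70.897959
r = -70.897959/(13.382901*12.771141) = -0.4148

r = -0.4148


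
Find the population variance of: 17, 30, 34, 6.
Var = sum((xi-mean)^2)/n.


Mean = 21.7500
Squared deviations: 22.5625, 68.0625, 150.0625, 248.0625
Sum = 488.7500
Variance = 488.7500/4 = 122.1875

Variance = 122.1875


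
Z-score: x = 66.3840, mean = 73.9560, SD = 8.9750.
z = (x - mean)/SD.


z = (66.3840 - 73.9560)/8.9750
= -7.5720/8.9750
= -0.8437

z = -0.8437


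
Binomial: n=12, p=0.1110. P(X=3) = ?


C(12,3) = 220
p^3 = 0.001368
(1-p)^9 = 0.346829
P = 220 * 0.001368 * 0.346829 = 0.1044

P(X=3) = 0.1044


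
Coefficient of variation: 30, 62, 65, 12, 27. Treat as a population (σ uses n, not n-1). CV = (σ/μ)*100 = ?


Mean = 39.2000
SD = 20.7788
CV = (20.7788/39.2000)*100 = 53.0072%

CV = 53.0072%


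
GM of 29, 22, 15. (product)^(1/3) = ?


Product = 29 × 22 × 15 = 9570
GM = 9570^(1/3) = 21.2310

GM = 21.2310


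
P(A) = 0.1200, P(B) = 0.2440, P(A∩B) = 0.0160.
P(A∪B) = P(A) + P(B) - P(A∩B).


P(A∪B) = 0.1200 + 0.2440 - 0.0160
= 0.3640 - 0.0160
= 0.3480

P(A∪B) = 0.3480


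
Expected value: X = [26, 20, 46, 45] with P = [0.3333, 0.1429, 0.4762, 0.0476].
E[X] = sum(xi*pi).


E[X] = 26*0.3333 + 20*0.1429 + 46*0.4762 + 45*0.0476
= 8.6658 + 2.8580 + 21.9052 + 2.1420
= 35.5710

E[X] = 35.5710


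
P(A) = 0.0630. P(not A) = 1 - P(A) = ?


P(not A) = 1 - 0.0630 = 0.9370

P(not A) = 0.9370


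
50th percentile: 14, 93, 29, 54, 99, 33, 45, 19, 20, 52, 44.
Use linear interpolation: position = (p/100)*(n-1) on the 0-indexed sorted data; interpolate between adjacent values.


Sorted: 14, 19, 20, 29, 33, 44, 45, 52, 54, 93, 99
n = 11
Index = 50/100 * 10 = 5.0000
Lower = data[5] = 44, Upper = data[6] = 45
P50 = 44 + 0*(1) = 44.0000

P50 = 44.0000


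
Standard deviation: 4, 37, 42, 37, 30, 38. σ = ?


Mean = 31.3333
Variance = 161.8889
SD = sqrt(161.8889) = 12.7236

SD = 12.7236


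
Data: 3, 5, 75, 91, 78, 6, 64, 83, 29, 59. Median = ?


Sorted: 3, 5, 6, 29, 59, 64, 75, 78, 83, 91
n = 10 (even)
Middle values: 59 and 64
Median = (59+64)/2 = 61.5000

Median = 61.5000


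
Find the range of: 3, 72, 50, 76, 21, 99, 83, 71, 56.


Max = 99, Min = 3
Range = 99 - 3 = 96

Range = 96


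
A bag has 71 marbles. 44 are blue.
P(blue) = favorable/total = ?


P = 44/71 = 0.6197

P = 0.6197


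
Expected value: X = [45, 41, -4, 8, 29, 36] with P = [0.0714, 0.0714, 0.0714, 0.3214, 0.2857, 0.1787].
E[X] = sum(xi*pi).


E[X] = 45*0.0714 + 41*0.0714 - 4*0.0714 + 8*0.3214 + 29*0.2857 + 36*0.1787
= 3.2130 + 2.9274 - 0.2856 + 2.5712 + 8.2853 + 6.4332
= 23.1445

E[X] = 23.1445


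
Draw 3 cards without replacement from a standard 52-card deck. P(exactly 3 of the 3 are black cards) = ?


Hypergeometric: P(X=3) = C(26,3)·C(26,0) / C(52,3)
= 2600 × 1 / 22100
= 2600/22100 = 0.1176

P = 0.1176


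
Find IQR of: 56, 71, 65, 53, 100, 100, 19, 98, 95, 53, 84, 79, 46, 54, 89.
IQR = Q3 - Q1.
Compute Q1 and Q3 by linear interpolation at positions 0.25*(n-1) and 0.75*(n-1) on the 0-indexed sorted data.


Sorted: 19, 46, 53, 53, 54, 56, 65, 71, 79, 84, 89, 95, 98, 100, 100
Q1 (25th %ile) = 53.5000
Q3 (75th %ile) = 92.0000
IQR = 92.0000 - 53.5000 = 38.5000

IQR = 38.5000


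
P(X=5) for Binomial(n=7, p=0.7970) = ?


C(7,5) = 21
p^5 = 0.321582
(1-p)^2 = 0.041209
P = 21 * 0.321582 * 0.041209 = 0.2783

P(X=5) = 0.2783


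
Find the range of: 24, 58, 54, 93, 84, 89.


Max = 93, Min = 24
Range = 93 - 24 = 69

Range = 69


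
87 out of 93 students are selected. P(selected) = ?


P = 87/93 = 0.9355

P = 0.9355


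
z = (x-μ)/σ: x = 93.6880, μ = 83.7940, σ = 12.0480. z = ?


z = (93.6880 - 83.7940)/12.0480
= 9.8940/12.0480
= 0.8212

z = 0.8212


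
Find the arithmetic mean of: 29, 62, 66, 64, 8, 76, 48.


Sum = 29 + 62 + 66 + 64 + 8 + 76 + 48 = 353
n = 7
Mean = 353/7 = 50.4286

Mean = 50.4286


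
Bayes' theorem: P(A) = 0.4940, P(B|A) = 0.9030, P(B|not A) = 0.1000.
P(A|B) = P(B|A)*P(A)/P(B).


P(B) = P(B|A)*P(A) + P(B|A')*P(A')
= 0.9030*0.4940 + 0.1000*0.5060
= 0.446082 + 0.050600 = 0.496682
P(A|B) = 0.446082/0.496682 = 0.8981

P(A|B) = 0.8981


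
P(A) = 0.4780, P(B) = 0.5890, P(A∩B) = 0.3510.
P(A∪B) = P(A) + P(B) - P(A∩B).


P(A∪B) = 0.4780 + 0.5890 - 0.3510
= 1.0670 - 0.3510
= 0.7160

P(A∪B) = 0.7160


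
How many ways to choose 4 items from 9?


C(9,4) = 9!/(4! × 5!)
= 362880/(24 × 120)
= 126

C(9,4) = 126


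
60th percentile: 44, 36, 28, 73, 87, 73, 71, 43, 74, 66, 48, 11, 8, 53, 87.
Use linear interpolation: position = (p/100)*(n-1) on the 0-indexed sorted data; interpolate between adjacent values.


Sorted: 8, 11, 28, 36, 43, 44, 48, 53, 66, 71, 73, 73, 74, 87, 87
n = 15
Index = 60/100 * 14 = 8.4000
Lower = data[8] = 66, Upper = data[9] = 71
P60 = 66 + 0.4000*(5) = 68.0000

P60 = 68.0000


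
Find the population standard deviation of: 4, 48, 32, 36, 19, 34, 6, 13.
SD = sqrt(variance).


Mean = 24.0000
Variance = 219.2500
SD = sqrt(219.2500) = 14.8071

SD = 14.8071


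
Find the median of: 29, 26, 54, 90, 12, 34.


Sorted: 12, 26, 29, 34, 54, 90
n = 6 (even)
Middle values: 29 and 34
Median = (29+34)/2 = 31.5000

Median = 31.5000


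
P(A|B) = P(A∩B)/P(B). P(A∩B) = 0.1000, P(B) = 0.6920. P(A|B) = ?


P(A|B) = 0.1000/0.6920 = 0.1445

P(A|B) = 0.1445


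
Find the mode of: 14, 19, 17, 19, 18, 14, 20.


Frequencies: 14:2, 17:1, 18:1, 19:2, 20:1
Max frequency = 2
Mode = 14, 19

Mode = 14, 19


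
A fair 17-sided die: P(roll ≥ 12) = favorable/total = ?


Favorable outcomes (roll ≥ 12): 6
Total outcomes = 17
P = 6/17 = 0.3529

P = 0.3529


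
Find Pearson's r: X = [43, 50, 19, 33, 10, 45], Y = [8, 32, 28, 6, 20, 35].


Mean X = 33.3333, Mean Y = 21.5000
SD X = 14.476034, SD Y = 11.250926
Cov = 24.833333
r = 24.833333/(14.476034*11.250926) = 0.1525

r = 0.1525


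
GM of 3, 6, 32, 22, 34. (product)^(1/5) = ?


Product = 3 × 6 × 32 × 22 × 34 = 430848
GM = 430848^(1/5) = 13.3926

GM = 13.3926


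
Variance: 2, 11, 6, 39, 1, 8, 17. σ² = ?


Mean = 12.0000
Squared deviations: 100.0000, 1.0000, 36.0000, 729.0000, 121.0000, 16.0000, 25.0000
Sum = 1028.0000
Variance = 1028.0000/7 = 146.8571

Variance = 146.8571


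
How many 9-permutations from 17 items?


P(17,9) = 17!/8!
= 355687428096000/40320
= 8821612800

P(17,9) = 8821612800


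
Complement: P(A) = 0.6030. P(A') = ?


P(not A) = 1 - 0.6030 = 0.3970

P(not A) = 0.3970


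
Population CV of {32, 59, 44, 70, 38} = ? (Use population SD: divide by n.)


Mean = 48.6000
SD = 13.9657
CV = (13.9657/48.6000)*100 = 28.7360%

CV = 28.7360%


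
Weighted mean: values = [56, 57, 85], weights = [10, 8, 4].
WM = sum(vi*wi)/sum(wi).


Numerator = 56*10 + 57*8 + 85*4 = 1356
Denominator = 10 + 8 + 4 = 22
WM = 1356/22 = 61.6364

WM = 61.6364


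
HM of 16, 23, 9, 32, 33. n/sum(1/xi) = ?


Sum of reciprocals = 1/16 + 1/23 + 1/9 + 1/32 + 1/33 = 0.278642
HM = 5/0.278642 = 17.9441

HM = 17.9441


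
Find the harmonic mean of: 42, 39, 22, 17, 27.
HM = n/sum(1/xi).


Sum of reciprocals = 1/42 + 1/39 + 1/22 + 1/17 + 1/27 = 0.190766
HM = 5/0.190766 = 26.2102

HM = 26.2102


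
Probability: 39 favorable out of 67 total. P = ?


P = 39/67 = 0.5821

P = 0.5821


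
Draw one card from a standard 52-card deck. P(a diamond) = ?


13 diamonds in 52 cards
P = 13/52 = 0.2500

P = 0.2500


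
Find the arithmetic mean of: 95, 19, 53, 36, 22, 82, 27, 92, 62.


Sum = 95 + 19 + 53 + 36 + 22 + 82 + 27 + 92 + 62 = 488
n = 9
Mean = 488/9 = 54.2222

Mean = 54.2222


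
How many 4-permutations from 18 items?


P(18,4) = 18!/14!
= 6402373705728000/87178291200
= 73440

P(18,4) = 73440


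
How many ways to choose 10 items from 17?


C(17,10) = 17!/(10! × 7!)
= 355687428096000/(3628800 × 5040)
= 19448

C(17,10) = 19448


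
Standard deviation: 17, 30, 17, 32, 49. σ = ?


Mean = 29.0000
Variance = 139.6000
SD = sqrt(139.6000) = 11.8152

SD = 11.8152


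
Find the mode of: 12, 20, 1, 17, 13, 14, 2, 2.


Frequencies: 1:1, 2:2, 12:1, 13:1, 14:1, 17:1, 20:1
Max frequency = 2
Mode = 2

Mode = 2


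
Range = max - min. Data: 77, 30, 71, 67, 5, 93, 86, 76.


Max = 93, Min = 5
Range = 93 - 5 = 88

Range = 88


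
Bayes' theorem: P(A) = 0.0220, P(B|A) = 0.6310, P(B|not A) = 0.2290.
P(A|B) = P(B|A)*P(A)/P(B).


P(B) = P(B|A)*P(A) + P(B|A')*P(A')
= 0.6310*0.0220 + 0.2290*0.9780
= 0.013882 + 0.223962 = 0.237844
P(A|B) = 0.013882/0.237844 = 0.0584

P(A|B) = 0.0584


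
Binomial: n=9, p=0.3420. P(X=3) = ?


C(9,3) = 84
p^3 = 0.040002
(1-p)^6 = 0.081162
P = 84 * 0.040002 * 0.081162 = 0.2727

P(X=3) = 0.2727


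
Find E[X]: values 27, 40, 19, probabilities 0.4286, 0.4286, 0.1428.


E[X] = 27*0.4286 + 40*0.4286 + 19*0.1428
= 11.5722 + 17.1440 + 2.7132
= 31.4294

E[X] = 31.4294


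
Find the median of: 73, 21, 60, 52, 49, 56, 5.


Sorted: 5, 21, 49, 52, 56, 60, 73
n = 7 (odd)
Middle value = 52

Median = 52


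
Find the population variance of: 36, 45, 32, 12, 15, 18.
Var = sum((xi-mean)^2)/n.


Mean = 26.3333
Squared deviations: 93.4444, 348.4444, 32.1111, 205.4444, 128.4444, 69.4444
Sum = 877.3333
Variance = 877.3333/6 = 146.2222

Variance = 146.2222


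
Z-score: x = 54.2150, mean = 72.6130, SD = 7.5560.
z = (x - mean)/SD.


z = (54.2150 - 72.6130)/7.5560
= -18.3980/7.5560
= -2.4349

z = -2.4349


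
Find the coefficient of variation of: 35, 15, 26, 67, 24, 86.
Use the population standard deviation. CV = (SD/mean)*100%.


Mean = 42.1667
SD = 25.5566
CV = (25.5566/42.1667)*100 = 60.6085%

CV = 60.6085%


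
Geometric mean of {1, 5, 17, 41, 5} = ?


Product = 1 × 5 × 17 × 41 × 5 = 17425
GM = 17425^(1/5) = 7.0507

GM = 7.0507


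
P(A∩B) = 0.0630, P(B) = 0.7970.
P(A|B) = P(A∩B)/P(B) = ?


P(A|B) = 0.0630/0.7970 = 0.0790

P(A|B) = 0.0790


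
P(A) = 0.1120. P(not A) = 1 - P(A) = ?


P(not A) = 1 - 0.1120 = 0.8880

P(not A) = 0.8880


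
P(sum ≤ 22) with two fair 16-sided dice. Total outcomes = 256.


Total outcomes = 16×16 = 256
Favorable (sum ≤ 22): 201
P = 201/256 = 0.7852

P = 0.7852


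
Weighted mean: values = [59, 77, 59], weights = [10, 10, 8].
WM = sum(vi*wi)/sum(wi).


Numerator = 59*10 + 77*10 + 59*8 = 1832
Denominator = 10 + 10 + 8 = 28
WM = 1832/28 = 65.4286

WM = 65.4286


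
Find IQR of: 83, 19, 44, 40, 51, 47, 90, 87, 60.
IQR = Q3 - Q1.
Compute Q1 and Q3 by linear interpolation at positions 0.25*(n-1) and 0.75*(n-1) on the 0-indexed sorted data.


Sorted: 19, 40, 44, 47, 51, 60, 83, 87, 90
Q1 (25th %ile) = 44.0000
Q3 (75th %ile) = 83.0000
IQR = 83.0000 - 44.0000 = 39.0000

IQR = 39.0000


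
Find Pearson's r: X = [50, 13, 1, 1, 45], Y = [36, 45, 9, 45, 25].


Mean X = 22.0000, Mean Y = 32.0000
SD X = 21.335417, SD Y = 13.652839
Cov = 8.800000
r = 8.800000/(21.335417*13.652839) = 0.0302

r = 0.0302


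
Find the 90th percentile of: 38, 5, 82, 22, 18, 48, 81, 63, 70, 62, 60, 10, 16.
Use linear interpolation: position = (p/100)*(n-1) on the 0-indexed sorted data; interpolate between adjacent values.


Sorted: 5, 10, 16, 18, 22, 38, 48, 60, 62, 63, 70, 81, 82
n = 13
Index = 90/100 * 12 = 10.8000
Lower = data[10] = 70, Upper = data[11] = 81
P90 = 70 + 0.8000*(11) = 78.8000

P90 = 78.8000


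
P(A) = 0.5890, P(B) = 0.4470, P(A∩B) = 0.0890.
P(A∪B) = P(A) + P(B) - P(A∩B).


P(A∪B) = 0.5890 + 0.4470 - 0.0890
= 1.0360 - 0.0890
= 0.9470

P(A∪B) = 0.9470


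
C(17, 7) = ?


C(17,7) = 17!/(7! × 10!)
= 355687428096000/(5040 × 3628800)
= 19448

C(17,7) = 19448


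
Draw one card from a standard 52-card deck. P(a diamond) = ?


13 diamonds in 52 cards
P = 13/52 = 0.2500

P = 0.2500


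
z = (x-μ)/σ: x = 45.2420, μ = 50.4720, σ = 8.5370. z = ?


z = (45.2420 - 50.4720)/8.5370
= -5.2300/8.5370
= -0.6126

z = -0.6126


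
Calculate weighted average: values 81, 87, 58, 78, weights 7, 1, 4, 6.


Numerator = 81*7 + 87*1 + 58*4 + 78*6 = 1354
Denominator = 7 + 1 + 4 + 6 = 18
WM = 1354/18 = 75.2222

WM = 75.2222


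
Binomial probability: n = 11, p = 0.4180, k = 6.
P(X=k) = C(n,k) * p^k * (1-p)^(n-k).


C(11,6) = 462
p^6 = 0.005334
(1-p)^5 = 0.066775
P = 462 * 0.005334 * 0.066775 = 0.1646

P(X=6) = 0.1646


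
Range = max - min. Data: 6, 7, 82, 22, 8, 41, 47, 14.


Max = 82, Min = 6
Range = 82 - 6 = 76

Range = 76


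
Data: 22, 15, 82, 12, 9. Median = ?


Sorted: 9, 12, 15, 22, 82
n = 5 (odd)
Middle value = 15

Median = 15


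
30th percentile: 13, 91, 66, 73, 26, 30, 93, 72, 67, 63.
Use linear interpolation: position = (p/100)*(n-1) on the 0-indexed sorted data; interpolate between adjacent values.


Sorted: 13, 26, 30, 63, 66, 67, 72, 73, 91, 93
n = 10
Index = 30/100 * 9 = 2.7000
Lower = data[2] = 30, Upper = data[3] = 63
P30 = 30 + 0.7000*(33) = 53.1000

P30 = 53.1000


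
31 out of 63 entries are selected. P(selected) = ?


P = 31/63 = 0.4921

P = 0.4921


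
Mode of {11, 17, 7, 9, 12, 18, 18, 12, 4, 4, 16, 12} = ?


Frequencies: 4:2, 7:1, 9:1, 11:1, 12:3, 16:1, 17:1, 18:2
Max frequency = 3
Mode = 12

Mode = 12


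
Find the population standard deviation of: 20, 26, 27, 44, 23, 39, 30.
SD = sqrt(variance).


Mean = 29.8571
Variance = 64.4082
SD = sqrt(64.4082) = 8.0255

SD = 8.0255


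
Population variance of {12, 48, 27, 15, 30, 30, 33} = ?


Mean = 27.8571
Squared deviations: 251.4490, 405.7347, 0.7347, 165.3061, 4.5918, 4.5918, 26.4490
Sum = 858.8571
Variance = 858.8571/7 = 122.6939

Variance = 122.6939


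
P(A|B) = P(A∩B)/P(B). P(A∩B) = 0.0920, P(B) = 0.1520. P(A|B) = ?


P(A|B) = 0.0920/0.1520 = 0.6053

P(A|B) = 0.6053


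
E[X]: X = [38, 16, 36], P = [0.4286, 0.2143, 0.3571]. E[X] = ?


E[X] = 38*0.4286 + 16*0.2143 + 36*0.3571
= 16.2868 + 3.4288 + 12.8556
= 32.5712

E[X] = 32.5712


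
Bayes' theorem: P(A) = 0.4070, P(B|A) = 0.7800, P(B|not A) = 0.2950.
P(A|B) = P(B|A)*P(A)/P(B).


P(B) = P(B|A)*P(A) + P(B|A')*P(A')
= 0.7800*0.4070 + 0.2950*0.5930
= 0.317460 + 0.174935 = 0.492395
P(A|B) = 0.317460/0.492395 = 0.6447

P(A|B) = 0.6447


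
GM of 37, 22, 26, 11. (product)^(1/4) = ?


Product = 37 × 22 × 26 × 11 = 232804
GM = 232804^(1/4) = 21.9658

GM = 21.9658


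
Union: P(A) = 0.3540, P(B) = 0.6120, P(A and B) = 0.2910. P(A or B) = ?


P(A∪B) = 0.3540 + 0.6120 - 0.2910
= 0.9660 - 0.2910
= 0.6750

P(A∪B) = 0.6750


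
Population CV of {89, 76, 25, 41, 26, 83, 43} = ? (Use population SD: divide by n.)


Mean = 54.7143
SD = 25.2457
CV = (25.2457/54.7143)*100 = 46.1410%

CV = 46.1410%


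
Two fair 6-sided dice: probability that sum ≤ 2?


Total outcomes = 6×6 = 36
Favorable (sum ≤ 2): 1
P = 1/36 = 0.0278

P = 0.0278


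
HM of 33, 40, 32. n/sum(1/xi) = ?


Sum of reciprocals = 1/33 + 1/40 + 1/32 = 0.086553
HM = 3/0.086553 = 34.6608

HM = 34.6608


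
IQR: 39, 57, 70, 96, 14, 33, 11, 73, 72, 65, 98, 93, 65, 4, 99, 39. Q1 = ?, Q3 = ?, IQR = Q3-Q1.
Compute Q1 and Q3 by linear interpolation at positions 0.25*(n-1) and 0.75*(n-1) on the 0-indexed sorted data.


Sorted: 4, 11, 14, 33, 39, 39, 57, 65, 65, 70, 72, 73, 93, 96, 98, 99
Q1 (25th %ile) = 37.5000
Q3 (75th %ile) = 78.0000
IQR = 78.0000 - 37.5000 = 40.5000

IQR = 40.5000


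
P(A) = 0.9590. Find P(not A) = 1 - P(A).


P(not A) = 1 - 0.9590 = 0.0410

P(not A) = 0.0410


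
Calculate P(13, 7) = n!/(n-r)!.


P(13,7) = 13!/6!
= 6227020800/720
= 8648640

P(13,7) = 8648640


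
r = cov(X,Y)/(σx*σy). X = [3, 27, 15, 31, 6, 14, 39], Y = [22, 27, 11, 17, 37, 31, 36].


Mean X = 19.2857, Mean Y = 25.8571
SD X = 12.383333, SD Y = 9.014727
Cov = 8.040816
r = 8.040816/(12.383333*9.014727) = 0.0720

r = 0.0720


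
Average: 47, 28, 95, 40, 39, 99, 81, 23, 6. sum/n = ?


Sum = 47 + 28 + 95 + 40 + 39 + 99 + 81 + 23 + 6 = 458
n = 9
Mean = 458/9 = 50.8889

Mean = 50.8889


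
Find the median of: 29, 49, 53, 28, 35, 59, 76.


Sorted: 28, 29, 35, 49, 53, 59, 76
n = 7 (odd)
Middle value = 49

Median = 49


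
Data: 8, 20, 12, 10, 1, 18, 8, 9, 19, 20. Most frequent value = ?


Frequencies: 1:1, 8:2, 9:1, 10:1, 12:1, 18:1, 19:1, 20:2
Max frequency = 2
Mode = 8, 20

Mode = 8, 20


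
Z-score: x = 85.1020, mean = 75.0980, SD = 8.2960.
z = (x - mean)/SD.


z = (85.1020 - 75.0980)/8.2960
= 10.0040/8.2960
= 1.2059

z = 1.2059


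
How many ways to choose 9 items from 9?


C(9,9) = 9!/(9! × 0!)
= 362880/(362880 × 1)
= 1

C(9,9) = 1


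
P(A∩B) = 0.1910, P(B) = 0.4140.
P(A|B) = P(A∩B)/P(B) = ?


P(A|B) = 0.1910/0.4140 = 0.4614

P(A|B) = 0.4614


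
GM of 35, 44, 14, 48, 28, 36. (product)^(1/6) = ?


Product = 35 × 44 × 14 × 48 × 28 × 36 = 1043159040
GM = 1043159040^(1/6) = 31.8463

GM = 31.8463


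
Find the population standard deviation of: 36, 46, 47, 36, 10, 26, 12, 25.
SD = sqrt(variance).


Mean = 29.7500
Variance = 172.6875
SD = sqrt(172.6875) = 13.1411

SD = 13.1411


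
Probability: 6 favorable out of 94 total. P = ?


P = 6/94 = 0.0638

P = 0.0638


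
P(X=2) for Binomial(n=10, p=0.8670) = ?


C(10,2) = 45
p^2 = 0.751689
(1-p)^8 = 9.790686e-08
P = 45 * 0.751689 * 9.790686e-08 = 3.3118e-06

P(X=2) = 3.3118e-06


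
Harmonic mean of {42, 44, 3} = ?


Sum of reciprocals = 1/42 + 1/44 + 1/3 = 0.379870
HM = 3/0.379870 = 7.8974

HM = 7.8974


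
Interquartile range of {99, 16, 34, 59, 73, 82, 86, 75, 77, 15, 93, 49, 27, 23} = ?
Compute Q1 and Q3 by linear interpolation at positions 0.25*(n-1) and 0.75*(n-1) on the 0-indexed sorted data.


Sorted: 15, 16, 23, 27, 34, 49, 59, 73, 75, 77, 82, 86, 93, 99
Q1 (25th %ile) = 28.7500
Q3 (75th %ile) = 80.7500
IQR = 80.7500 - 28.7500 = 52.0000

IQR = 52.0000


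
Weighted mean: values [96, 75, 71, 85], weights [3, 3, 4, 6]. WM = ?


Numerator = 96*3 + 75*3 + 71*4 + 85*6 = 1307
Denominator = 3 + 3 + 4 + 6 = 16
WM = 1307/16 = 81.6875

WM = 81.6875


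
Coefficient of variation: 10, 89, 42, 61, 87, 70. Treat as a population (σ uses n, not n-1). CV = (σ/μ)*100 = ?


Mean = 59.8333
SD = 27.3704
CV = (27.3704/59.8333)*100 = 45.7444%

CV = 45.7444%


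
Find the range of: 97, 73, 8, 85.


Max = 97, Min = 8
Range = 97 - 8 = 89

Range = 89


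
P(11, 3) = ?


P(11,3) = 11!/8!
= 39916800/40320
= 990

P(11,3) = 990


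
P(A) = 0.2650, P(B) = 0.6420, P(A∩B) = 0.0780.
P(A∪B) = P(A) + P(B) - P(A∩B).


P(A∪B) = 0.2650 + 0.6420 - 0.0780
= 0.9070 - 0.0780
= 0.8290

P(A∪B) = 0.8290


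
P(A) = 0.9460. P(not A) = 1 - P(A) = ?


P(not A) = 1 - 0.9460 = 0.0540

P(not A) = 0.0540


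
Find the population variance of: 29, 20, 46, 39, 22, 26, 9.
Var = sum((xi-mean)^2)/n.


Mean = 27.2857
Squared deviations: 2.9388, 53.0816, 350.2245, 137.2245, 27.9388, 1.6531, 334.3673
Sum = 907.4286
Variance = 907.4286/7 = 129.6327

Variance = 129.6327


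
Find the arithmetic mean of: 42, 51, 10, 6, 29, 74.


Sum = 42 + 51 + 10 + 6 + 29 + 74 = 212
n = 6
Mean = 212/6 = 35.3333

Mean = 35.3333


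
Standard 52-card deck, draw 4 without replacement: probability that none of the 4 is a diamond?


P(no diamonds) = (39/52) × (38/51) × (37/50) × (36/49)
= 0.3038

P = 0.3038


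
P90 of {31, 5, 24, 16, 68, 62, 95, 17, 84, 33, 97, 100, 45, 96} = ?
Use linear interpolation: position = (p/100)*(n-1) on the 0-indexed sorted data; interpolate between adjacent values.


Sorted: 5, 16, 17, 24, 31, 33, 45, 62, 68, 84, 95, 96, 97, 100
n = 14
Index = 90/100 * 13 = 11.7000
Lower = data[11] = 96, Upper = data[12] = 97
P90 = 96 + 0.7000*(1) = 96.7000

P90 = 96.7000


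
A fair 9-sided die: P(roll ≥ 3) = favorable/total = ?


Favorable outcomes (roll ≥ 3): 7
Total outcomes = 9
P = 7/9 = 0.7778

P = 0.7778


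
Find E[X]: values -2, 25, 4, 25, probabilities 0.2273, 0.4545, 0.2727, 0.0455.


E[X] = -2*0.2273 + 25*0.4545 + 4*0.2727 + 25*0.0455
= -0.4546 + 11.3625 + 1.0908 + 1.1375
= 13.1362

E[X] = 13.1362


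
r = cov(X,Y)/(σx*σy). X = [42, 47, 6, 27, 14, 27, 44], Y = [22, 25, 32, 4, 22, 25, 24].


Mean X = 29.5714, Mean Y = 22.0000
SD X = 14.529351, SD Y = 7.982123
Cov = -16.571429
r = -16.571429/(14.529351*7.982123) = -0.1429

r = -0.1429


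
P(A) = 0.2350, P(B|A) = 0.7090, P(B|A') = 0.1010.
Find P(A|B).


P(B) = P(B|A)*P(A) + P(B|A')*P(A')
= 0.7090*0.2350 + 0.1010*0.7650
= 0.166615 + 0.077265 = 0.243880
P(A|B) = 0.166615/0.243880 = 0.6832

P(A|B) = 0.6832


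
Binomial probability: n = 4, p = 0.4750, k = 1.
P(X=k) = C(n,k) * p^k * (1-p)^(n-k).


C(4,1) = 4
p^1 = 0.475000
(1-p)^3 = 0.144703
P = 4 * 0.475000 * 0.144703 = 0.2749

P(X=1) = 0.2749


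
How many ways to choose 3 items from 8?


C(8,3) = 8!/(3! × 5!)
= 40320/(6 × 120)
= 56

C(8,3) = 56


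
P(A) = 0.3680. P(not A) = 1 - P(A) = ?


P(not A) = 1 - 0.3680 = 0.6320

P(not A) = 0.6320


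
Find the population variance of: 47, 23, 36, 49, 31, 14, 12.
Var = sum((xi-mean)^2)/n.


Mean = 30.2857
Squared deviations: 279.3673, 53.0816, 32.6531, 350.2245, 0.5102, 265.2245, 334.3673
Sum = 1315.4286
Variance = 1315.4286/7 = 187.9184

Variance = 187.9184


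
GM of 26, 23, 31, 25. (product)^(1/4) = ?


Product = 26 × 23 × 31 × 25 = 463450
GM = 463450^(1/4) = 26.0916

GM = 26.0916


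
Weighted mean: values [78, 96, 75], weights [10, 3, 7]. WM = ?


Numerator = 78*10 + 96*3 + 75*7 = 1593
Denominator = 10 + 3 + 7 = 20
WM = 1593/20 = 79.6500

WM = 79.6500


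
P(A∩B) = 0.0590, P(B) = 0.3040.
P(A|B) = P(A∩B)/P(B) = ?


P(A|B) = 0.0590/0.3040 = 0.1941

P(A|B) = 0.1941


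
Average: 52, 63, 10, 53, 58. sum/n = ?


Sum = 52 + 63 + 10 + 53 + 58 = 236
n = 5
Mean = 236/5 = 47.2000

Mean = 47.2000


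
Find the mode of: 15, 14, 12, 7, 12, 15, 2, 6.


Frequencies: 2:1, 6:1, 7:1, 12:2, 14:1, 15:2
Max frequency = 2
Mode = 12, 15

Mode = 12, 15


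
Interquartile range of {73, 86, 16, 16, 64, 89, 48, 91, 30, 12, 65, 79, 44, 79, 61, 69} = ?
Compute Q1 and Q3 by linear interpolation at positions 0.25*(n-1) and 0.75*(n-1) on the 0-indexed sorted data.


Sorted: 12, 16, 16, 30, 44, 48, 61, 64, 65, 69, 73, 79, 79, 86, 89, 91
Q1 (25th %ile) = 40.5000
Q3 (75th %ile) = 79.0000
IQR = 79.0000 - 40.5000 = 38.5000

IQR = 38.5000


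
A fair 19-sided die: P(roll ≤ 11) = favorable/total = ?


Favorable outcomes (roll ≤ 11): 11
Total outcomes = 19
P = 11/19 = 0.5789

P = 0.5789


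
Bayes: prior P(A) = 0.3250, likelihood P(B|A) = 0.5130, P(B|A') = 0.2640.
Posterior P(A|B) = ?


P(B) = P(B|A)*P(A) + P(B|A')*P(A')
= 0.5130*0.3250 + 0.2640*0.6750
= 0.166725 + 0.178200 = 0.344925
P(A|B) = 0.166725/0.344925 = 0.4834

P(A|B) = 0.4834


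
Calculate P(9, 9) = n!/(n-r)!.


P(9,9) = 9!/0!
= 362880/1
= 362880

P(9,9) = 362880


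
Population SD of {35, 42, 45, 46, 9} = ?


Mean = 35.4000
Variance = 189.0400
SD = sqrt(189.0400) = 13.7492

SD = 13.7492


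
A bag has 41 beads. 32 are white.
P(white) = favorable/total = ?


P = 32/41 = 0.7805

P = 0.7805


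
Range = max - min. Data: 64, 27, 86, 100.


Max = 100, Min = 27
Range = 100 - 27 = 73

Range = 73


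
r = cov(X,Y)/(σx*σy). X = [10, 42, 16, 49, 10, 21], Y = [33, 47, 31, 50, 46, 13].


Mean X = 24.6667, Mean Y = 36.6667
SD X = 15.336956, SD Y = 12.762793
Cov = 92.722222
r = 92.722222/(15.336956*12.762793) = 0.4737

r = 0.4737


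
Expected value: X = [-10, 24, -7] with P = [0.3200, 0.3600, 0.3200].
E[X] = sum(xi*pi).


E[X] = -10*0.3200 + 24*0.3600 - 7*0.3200
= -3.2000 + 8.6400 - 2.2400
= 3.2000

E[X] = 3.2000


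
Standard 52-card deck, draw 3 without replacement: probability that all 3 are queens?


P(all queens) = (4/52) × (3/51) × (2/50)
= 0.0002

P = 0.0002


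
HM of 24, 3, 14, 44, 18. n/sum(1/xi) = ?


Sum of reciprocals = 1/24 + 1/3 + 1/14 + 1/44 + 1/18 = 0.524711
HM = 5/0.524711 = 9.5290

HM = 9.5290


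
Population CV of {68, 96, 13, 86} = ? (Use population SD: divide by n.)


Mean = 65.7500
SD = 32.0654
CV = (32.0654/65.7500)*100 = 48.7686%

CV = 48.7686%


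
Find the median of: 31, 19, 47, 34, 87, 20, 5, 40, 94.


Sorted: 5, 19, 20, 31, 34, 40, 47, 87, 94
n = 9 (odd)
Middle value = 34

Median = 34


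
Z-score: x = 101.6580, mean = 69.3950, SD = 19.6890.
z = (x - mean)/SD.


z = (101.6580 - 69.3950)/19.6890
= 32.2630/19.6890
= 1.6386

z = 1.6386


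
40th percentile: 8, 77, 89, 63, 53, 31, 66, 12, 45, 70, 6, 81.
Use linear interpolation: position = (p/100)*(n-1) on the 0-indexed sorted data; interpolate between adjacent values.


Sorted: 6, 8, 12, 31, 45, 53, 63, 66, 70, 77, 81, 89
n = 12
Index = 40/100 * 11 = 4.4000
Lower = data[4] = 45, Upper = data[5] = 53
P40 = 45 + 0.4000*(8) = 48.2000

P40 = 48.2000


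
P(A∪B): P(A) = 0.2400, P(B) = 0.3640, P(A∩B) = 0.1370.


P(A∪B) = 0.2400 + 0.3640 - 0.1370
= 0.6040 - 0.1370
= 0.4670

P(A∪B) = 0.4670


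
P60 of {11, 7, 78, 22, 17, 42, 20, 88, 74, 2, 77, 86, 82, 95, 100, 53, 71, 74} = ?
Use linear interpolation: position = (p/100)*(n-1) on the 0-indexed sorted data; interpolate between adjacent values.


Sorted: 2, 7, 11, 17, 20, 22, 42, 53, 71, 74, 74, 77, 78, 82, 86, 88, 95, 100
n = 18
Index = 60/100 * 17 = 10.2000
Lower = data[10] = 74, Upper = data[11] = 77
P60 = 74 + 0.2000*(3) = 74.6000

P60 = 74.6000


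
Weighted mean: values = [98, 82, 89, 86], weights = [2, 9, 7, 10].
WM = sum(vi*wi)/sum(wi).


Numerator = 98*2 + 82*9 + 89*7 + 86*10 = 2417
Denominator = 2 + 9 + 7 + 10 = 28
WM = 2417/28 = 86.3214

WM = 86.3214


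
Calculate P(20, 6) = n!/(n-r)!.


P(20,6) = 20!/14!
= 2432902008176640000/87178291200
= 27907200

P(20,6) = 27907200


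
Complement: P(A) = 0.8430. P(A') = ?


P(not A) = 1 - 0.8430 = 0.1570

P(not A) = 0.1570


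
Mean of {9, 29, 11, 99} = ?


Sum = 9 + 29 + 11 + 99 = 148
n = 4
Mean = 148/4 = 37.0000

Mean = 37.0000


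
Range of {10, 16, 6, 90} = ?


Max = 90, Min = 6
Range = 90 - 6 = 84

Range = 84


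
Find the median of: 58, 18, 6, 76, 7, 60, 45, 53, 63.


Sorted: 6, 7, 18, 45, 53, 58, 60, 63, 76
n = 9 (odd)
Middle value = 53

Median = 53


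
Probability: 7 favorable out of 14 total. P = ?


P = 7/14 = 0.5000

P = 0.5000


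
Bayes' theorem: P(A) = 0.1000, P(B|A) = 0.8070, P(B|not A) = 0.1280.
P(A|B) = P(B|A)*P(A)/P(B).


P(B) = P(B|A)*P(A) + P(B|A')*P(A')
= 0.8070*0.1000 + 0.1280*0.9000
= 0.080700 + 0.115200 = 0.195900
P(A|B) = 0.080700/0.195900 = 0.4119

P(A|B) = 0.4119


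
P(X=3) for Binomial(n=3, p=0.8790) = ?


C(3,3) = 1
p^3 = 0.679151
(1-p)^0 = 1.000000
P = 1 * 0.679151 * 1.000000 = 0.6792

P(X=3) = 0.6792


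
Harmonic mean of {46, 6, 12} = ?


Sum of reciprocals = 1/46 + 1/6 + 1/12 = 0.271739
HM = 3/0.271739 = 11.0400

HM = 11.0400


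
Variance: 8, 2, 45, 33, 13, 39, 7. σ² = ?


Mean = 21.0000
Squared deviations: 169.0000, 361.0000, 576.0000, 144.0000, 64.0000, 324.0000, 196.0000
Sum = 1834.0000
Variance = 1834.0000/7 = 262.0000

Variance = 262.0000


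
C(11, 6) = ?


C(11,6) = 11!/(6! × 5!)
= 39916800/(720 × 120)
= 462

C(11,6) = 462


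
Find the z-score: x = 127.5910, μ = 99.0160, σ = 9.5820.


z = (127.5910 - 99.0160)/9.5820
= 28.5750/9.5820
= 2.9822

z = 2.9822


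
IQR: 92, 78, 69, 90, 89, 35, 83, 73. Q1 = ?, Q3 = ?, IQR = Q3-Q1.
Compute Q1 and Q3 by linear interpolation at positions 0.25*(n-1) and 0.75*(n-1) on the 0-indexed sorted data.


Sorted: 35, 69, 73, 78, 83, 89, 90, 92
Q1 (25th %ile) = 72.0000
Q3 (75th %ile) = 89.2500
IQR = 89.2500 - 72.0000 = 17.2500

IQR = 17.2500


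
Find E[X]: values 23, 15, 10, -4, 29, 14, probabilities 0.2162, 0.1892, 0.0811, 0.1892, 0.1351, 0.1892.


E[X] = 23*0.2162 + 15*0.1892 + 10*0.0811 - 4*0.1892 + 29*0.1351 + 14*0.1892
= 4.9726 + 2.8380 + 0.8110 - 0.7568 + 3.9179 + 2.6488
= 14.4315

E[X] = 14.4315


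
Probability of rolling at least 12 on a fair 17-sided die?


Favorable outcomes (roll ≥ 12): 6
Total outcomes = 17
P = 6/17 = 0.3529

P = 0.3529


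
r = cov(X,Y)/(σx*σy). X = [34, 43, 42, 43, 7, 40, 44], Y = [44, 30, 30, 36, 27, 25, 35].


Mean X = 36.1429, Mean Y = 32.4286
SD X = 12.298996, SD Y = 5.972727
Cov = 16.938776
r = 16.938776/(12.298996*5.972727) = 0.2306

r = 0.2306


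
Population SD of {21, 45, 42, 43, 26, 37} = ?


Mean = 35.6667
Variance = 81.8889
SD = sqrt(81.8889) = 9.0492

SD = 9.0492


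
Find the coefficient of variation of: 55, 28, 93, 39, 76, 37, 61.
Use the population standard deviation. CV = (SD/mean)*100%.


Mean = 55.5714
SD = 21.4733
CV = (21.4733/55.5714)*100 = 38.6409%

CV = 38.6409%


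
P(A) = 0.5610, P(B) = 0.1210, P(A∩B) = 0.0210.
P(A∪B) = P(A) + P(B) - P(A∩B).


P(A∪B) = 0.5610 + 0.1210 - 0.0210
= 0.6820 - 0.0210
= 0.6610

P(A∪B) = 0.6610


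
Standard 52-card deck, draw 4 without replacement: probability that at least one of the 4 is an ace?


P(at least one) = 1 - P(none)
P(none) = (48/52) × (47/51) × (46/50) × (45/49) = 0.718737
P(at least one) = 1 - 0.718737 = 0.2813

P = 0.2813


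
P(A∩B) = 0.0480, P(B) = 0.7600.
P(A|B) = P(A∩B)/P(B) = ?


P(A|B) = 0.0480/0.7600 = 0.0632

P(A|B) = 0.0632


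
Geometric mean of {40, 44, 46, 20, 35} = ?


Product = 40 × 44 × 46 × 20 × 35 = 56672000
GM = 56672000^(1/5) = 35.5364

GM = 35.5364


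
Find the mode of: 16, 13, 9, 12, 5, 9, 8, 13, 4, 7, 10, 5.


Frequencies: 4:1, 5:2, 7:1, 8:1, 9:2, 10:1, 12:1, 13:2, 16:1
Max frequency = 2
Mode = 5, 9, 13

Mode = 5, 9, 13


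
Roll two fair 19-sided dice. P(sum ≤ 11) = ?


Total outcomes = 19×19 = 361
Favorable (sum ≤ 11): 55
P = 55/361 = 0.1524

P = 0.1524


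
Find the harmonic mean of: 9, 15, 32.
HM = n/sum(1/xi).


Sum of reciprocals = 1/9 + 1/15 + 1/32 = 0.209028
HM = 3/0.209028 = 14.3522

HM = 14.3522


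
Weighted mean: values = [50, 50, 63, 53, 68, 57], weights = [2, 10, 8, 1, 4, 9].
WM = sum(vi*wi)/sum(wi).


Numerator = 50*2 + 50*10 + 63*8 + 53*1 + 68*4 + 57*9 = 1942
Denominator = 2 + 10 + 8 + 1 + 4 + 9 = 34
WM = 1942/34 = 57.1176

WM = 57.1176


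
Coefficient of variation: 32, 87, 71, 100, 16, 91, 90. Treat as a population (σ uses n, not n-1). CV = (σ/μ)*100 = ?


Mean = 69.5714
SD = 30.2129
CV = (30.2129/69.5714)*100 = 43.4271%

CV = 43.4271%


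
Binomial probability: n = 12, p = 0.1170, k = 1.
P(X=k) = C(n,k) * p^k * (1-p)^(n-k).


C(12,1) = 12
p^1 = 0.117000
(1-p)^11 = 0.254430
P = 12 * 0.117000 * 0.254430 = 0.3572

P(X=1) = 0.3572


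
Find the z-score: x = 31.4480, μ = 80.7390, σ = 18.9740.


z = (31.4480 - 80.7390)/18.9740
= -49.2910/18.9740
= -2.5978

z = -2.5978
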